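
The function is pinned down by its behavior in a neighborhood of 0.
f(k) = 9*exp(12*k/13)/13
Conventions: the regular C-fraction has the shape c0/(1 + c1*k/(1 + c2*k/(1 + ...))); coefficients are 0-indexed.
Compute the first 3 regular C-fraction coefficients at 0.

Taylor coefficients (expand at 0): a_0 = 9/13, a_1 = 108/169, a_2 = 648/2197.
c0 = a_0 = 9/13. Peel one level at a time: if S = 1 + c*k/S' with S'(0) = 1, then c is the k-coefficient of S and S' = c*k/(S - 1).
S_1 = c0/f = 1 + (-12/13)*k + (72/169)*k^2 + ...; c1 = -12/13.
S_2 = c1*k/(S_1 - 1) = 1 + (6/13)*k + ...; c2 = 6/13.

The regular C-fraction coefficients are [9/13, -12/13, 6/13].


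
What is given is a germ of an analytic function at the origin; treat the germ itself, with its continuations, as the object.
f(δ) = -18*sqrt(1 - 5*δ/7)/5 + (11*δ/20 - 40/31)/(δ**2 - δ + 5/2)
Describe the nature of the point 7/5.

The term (-18/5)*sqrt(1 - δ/(7/5)) has argument 1 - 7/5/(7/5) = 0 at 7/5: a square-root (algebraic, two-sheeted) branch point; the remaining terms are analytic or single-valued there.

The point is an algebraic (square-root) branch point.


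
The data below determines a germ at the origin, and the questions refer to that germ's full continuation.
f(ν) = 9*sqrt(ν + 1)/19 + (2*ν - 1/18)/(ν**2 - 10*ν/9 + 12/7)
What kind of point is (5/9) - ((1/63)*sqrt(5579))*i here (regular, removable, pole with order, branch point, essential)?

The point is a pole of order 1.

The denominator factor ν**2 - 10*ν/9 + 12/7 vanishes at (5/9) - ((1/63)*sqrt(5579))*i and appears to the power 1; the numerator there equals (19/18) - ((2/63)*sqrt(5579))*i, nonzero, and no other factor vanishes.
The branch terms are analytic at this point.
Hence a pole whose order is the multiplicity, 1.


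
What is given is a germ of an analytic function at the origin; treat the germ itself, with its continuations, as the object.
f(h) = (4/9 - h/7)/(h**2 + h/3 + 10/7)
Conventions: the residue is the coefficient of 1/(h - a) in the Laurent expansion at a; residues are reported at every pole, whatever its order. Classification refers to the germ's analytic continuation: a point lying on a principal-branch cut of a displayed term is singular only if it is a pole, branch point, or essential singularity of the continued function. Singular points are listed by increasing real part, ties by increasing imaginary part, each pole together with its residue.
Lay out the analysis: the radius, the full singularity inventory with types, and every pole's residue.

Radius of convergence at 0: (1/7)*sqrt(70).
At (-1/6) - ((1/42)*sqrt(2471))*i: a pole of order 1; residue (-1/14) + ((59/14826)*sqrt(2471))*i.
At (-1/6) + ((1/42)*sqrt(2471))*i: a pole of order 1; residue (-1/14) - ((59/14826)*sqrt(2471))*i.

Denominator factor (h**2 + h/3 + 10/7): discriminant -353/63, complex-conjugate roots (-1/6) + ((1/42)*sqrt(2471))*i and (-1/6) - ((1/42)*sqrt(2471))*i; poles of order 1, moduli (1/7)*sqrt(70) and (1/7)*sqrt(70).
The radius of convergence is the smallest modulus among the singular points: (1/7)*sqrt(70).
The factor h**2 + h/3 + 10/7 splits as (h - a)(h - a') with a = (-1/6) - ((1/42)*sqrt(2471))*i, a' = (-1/6) + ((1/42)*sqrt(2471))*i. At the order-1 pole a set g(h) = (h - a)*f(h) = [4/9 - h/7] / (h - a').
Simple pole: residue = g(a) at a = (-1/6) - ((1/42)*sqrt(2471))*i, which is (-1/14) + ((59/14826)*sqrt(2471))*i.
The factor h**2 + h/3 + 10/7 splits as (h - a)(h - a') with a = (-1/6) + ((1/42)*sqrt(2471))*i, a' = (-1/6) - ((1/42)*sqrt(2471))*i. At the order-1 pole a set g(h) = (h - a)*f(h) = [4/9 - h/7] / (h - a').
Simple pole: residue = g(a) at a = (-1/6) + ((1/42)*sqrt(2471))*i, which is (-1/14) - ((59/14826)*sqrt(2471))*i.
List the singular points by increasing real part (a conjugate pair: the negative imaginary part first).


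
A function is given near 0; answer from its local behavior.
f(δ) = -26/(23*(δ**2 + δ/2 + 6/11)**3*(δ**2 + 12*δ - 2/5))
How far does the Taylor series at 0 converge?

The radius of convergence is -6 + (1/5)*sqrt(910).

Denominator factor (δ**2 + δ/2 + 6/11)^3: discriminant -85/44, complex-conjugate roots (-1/4) + ((1/44)*sqrt(935))*i and (-1/4) - ((1/44)*sqrt(935))*i; poles of order 3, moduli (1/11)*sqrt(66) and (1/11)*sqrt(66).
Denominator factor (δ**2 + 12*δ - 2/5): discriminant 728/5, real irrational roots -6 + (1/5)*sqrt(910) and -6 - (1/5)*sqrt(910); poles of order 1, moduli -6 + (1/5)*sqrt(910) and 6 + (1/5)*sqrt(910).
The radius of convergence is the smallest modulus among the singular points: -6 + (1/5)*sqrt(910).


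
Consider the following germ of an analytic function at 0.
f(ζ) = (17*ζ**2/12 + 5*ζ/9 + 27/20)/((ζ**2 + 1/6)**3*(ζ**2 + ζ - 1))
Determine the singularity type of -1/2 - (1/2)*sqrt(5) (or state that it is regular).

The denominator factor ζ**2 + ζ - 1 vanishes at -1/2 - (1/2)*sqrt(5) and appears to the power 1; the numerator there equals 1151/360 + (31/72)*sqrt(5), nonzero, and no other factor vanishes.
Hence a pole whose order is the multiplicity, 1.

The point is a pole of order 1.


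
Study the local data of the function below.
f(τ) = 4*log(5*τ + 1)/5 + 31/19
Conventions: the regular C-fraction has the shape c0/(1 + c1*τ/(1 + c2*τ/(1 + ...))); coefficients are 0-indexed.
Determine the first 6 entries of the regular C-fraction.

The regular C-fraction coefficients are [31/19, -76/31, 307/62, 775/1842, 1915/921, 307/383].

Taylor coefficients (expand at 0): a_0 = 31/19, a_1 = 4, a_2 = -10, a_3 = 100/3, a_4 = -125, a_5 = 500.
c0 = a_0 = 31/19. Peel one level at a time: if S = 1 + c*τ/S' with S'(0) = 1, then c is the τ-coefficient of S and S' = c*τ/(S - 1).
S_1 = c0/f = 1 + (-76/31)*τ + (11666/961)*τ^2 + ...; c1 = -76/31.
S_2 = c1*τ/(S_1 - 1) = 1 + (307/62)*τ + (-25/12)*τ^2 + ...; c2 = 307/62.
S_3 = c2*τ/(S_2 - 1) = 1 + (775/1842)*τ + (-1484125/1696482)*τ^2 + ...; c3 = 775/1842.
S_4 = c3*τ/(S_3 - 1) = 1 + (1915/921)*τ + (-5/3)*τ^2 + ...; c4 = 1915/921.
S_5 = c4*τ/(S_4 - 1) = 1 + (307/383)*τ + ...; c5 = 307/383.


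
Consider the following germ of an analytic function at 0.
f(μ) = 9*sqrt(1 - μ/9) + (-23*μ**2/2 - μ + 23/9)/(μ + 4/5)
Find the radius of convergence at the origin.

Denominator factor (μ + 4/5): pole of order 1 at -4/5, modulus 4/5.
Branch term (9)*sqrt(1 - μ/(9)): its argument vanishes at μ = 9, a square-root branch point, modulus 9.
The radius of convergence is the smallest modulus among the singular points: 4/5.

The radius of convergence is 4/5.


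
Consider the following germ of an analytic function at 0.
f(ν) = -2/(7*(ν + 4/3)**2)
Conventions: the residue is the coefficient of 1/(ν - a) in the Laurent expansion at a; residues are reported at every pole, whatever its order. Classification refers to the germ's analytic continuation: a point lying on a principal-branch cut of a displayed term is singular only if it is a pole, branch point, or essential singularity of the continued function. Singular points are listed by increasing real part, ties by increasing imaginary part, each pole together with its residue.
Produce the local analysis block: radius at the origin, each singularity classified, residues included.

Radius of convergence at 0: 4/3.
At -4/3: a pole of order 2; residue 0.

Denominator factor (ν + 4/3)^2: pole of order 2 at -4/3, modulus 4/3.
The radius of convergence is the smallest modulus among the singular points: 4/3.
At the order-2 pole -4/3 set g(ν) = (ν - (-4/3))^2*f(ν) = -2/7.
Order-2 pole: residue = g'(a); g'(-4/3) = 0, so the residue is 0.


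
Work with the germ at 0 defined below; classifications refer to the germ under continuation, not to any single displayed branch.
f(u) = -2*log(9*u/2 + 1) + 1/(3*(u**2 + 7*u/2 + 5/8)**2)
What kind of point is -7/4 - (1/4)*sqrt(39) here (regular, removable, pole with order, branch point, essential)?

The point is a pole of order 2.

The denominator factor u**2 + 7*u/2 + 5/8 vanishes at -7/4 - (1/4)*sqrt(39) and appears to the power 2; the numerator there equals 1/3, nonzero, and no other factor vanishes.
The branch terms are analytic at this point.
Hence a pole whose order is the multiplicity, 2.


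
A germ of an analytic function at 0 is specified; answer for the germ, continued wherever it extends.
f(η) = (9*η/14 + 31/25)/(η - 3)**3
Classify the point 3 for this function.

The point is a pole of order 3.

The denominator factor η - 3 vanishes at 3 and appears to the power 3; the numerator there equals 1109/350, nonzero, and no other factor vanishes.
Hence a pole whose order is the multiplicity, 3.


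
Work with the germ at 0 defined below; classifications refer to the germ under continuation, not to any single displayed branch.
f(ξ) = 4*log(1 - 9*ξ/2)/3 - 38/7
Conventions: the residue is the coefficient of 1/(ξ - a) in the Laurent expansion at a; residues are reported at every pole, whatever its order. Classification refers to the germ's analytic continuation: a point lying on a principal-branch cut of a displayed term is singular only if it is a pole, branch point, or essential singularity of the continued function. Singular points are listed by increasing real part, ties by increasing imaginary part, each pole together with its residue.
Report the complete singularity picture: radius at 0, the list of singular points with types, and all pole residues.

Radius of convergence at 0: 2/9.
At 2/9: a logarithmic branch point.

Branch term (4/3)*log(1 - ξ/(2/9)): its argument vanishes at ξ = 2/9, a logarithmic branch point, modulus 2/9.
The radius of convergence is the smallest modulus among the singular points: 2/9.


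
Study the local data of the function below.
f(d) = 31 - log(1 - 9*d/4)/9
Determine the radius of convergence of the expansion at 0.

The radius of convergence is 4/9.

Branch term (-1/9)*log(1 - d/(4/9)): its argument vanishes at d = 4/9, a logarithmic branch point, modulus 4/9.
The radius of convergence is the smallest modulus among the singular points: 4/9.


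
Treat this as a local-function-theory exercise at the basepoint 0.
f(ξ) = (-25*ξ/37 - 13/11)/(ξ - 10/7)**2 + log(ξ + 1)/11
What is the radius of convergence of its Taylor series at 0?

Denominator factor (ξ - 10/7)^2: pole of order 2 at 10/7, modulus 10/7.
Branch term (1/11)*log(1 - ξ/(-1)): its argument vanishes at ξ = -1, a logarithmic branch point, modulus 1.
The radius of convergence is the smallest modulus among the singular points: 1.

The radius of convergence is 1.


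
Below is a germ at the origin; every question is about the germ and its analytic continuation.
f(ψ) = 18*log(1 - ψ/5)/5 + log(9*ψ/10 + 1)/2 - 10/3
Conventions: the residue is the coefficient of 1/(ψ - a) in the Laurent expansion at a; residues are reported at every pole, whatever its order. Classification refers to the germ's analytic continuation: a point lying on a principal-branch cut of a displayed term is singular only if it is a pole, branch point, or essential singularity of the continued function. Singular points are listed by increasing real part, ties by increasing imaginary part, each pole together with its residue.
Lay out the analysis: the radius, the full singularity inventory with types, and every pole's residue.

Branch term (1/2)*log(1 - ψ/(-10/9)): its argument vanishes at ψ = -10/9, a logarithmic branch point, modulus 10/9.
Branch term (18/5)*log(1 - ψ/(5)): its argument vanishes at ψ = 5, a logarithmic branch point, modulus 5.
The radius of convergence is the smallest modulus among the singular points: 10/9.
List the singular points by increasing real part (a conjugate pair: the negative imaginary part first).

Radius of convergence at 0: 10/9.
At -10/9: a logarithmic branch point.
At 5: a logarithmic branch point.


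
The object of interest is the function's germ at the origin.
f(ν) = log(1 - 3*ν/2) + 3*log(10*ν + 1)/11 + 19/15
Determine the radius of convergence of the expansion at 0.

The radius of convergence is 1/10.

Branch term (1)*log(1 - ν/(2/3)): its argument vanishes at ν = 2/3, a logarithmic branch point, modulus 2/3.
Branch term (3/11)*log(1 - ν/(-1/10)): its argument vanishes at ν = -1/10, a logarithmic branch point, modulus 1/10.
The radius of convergence is the smallest modulus among the singular points: 1/10.


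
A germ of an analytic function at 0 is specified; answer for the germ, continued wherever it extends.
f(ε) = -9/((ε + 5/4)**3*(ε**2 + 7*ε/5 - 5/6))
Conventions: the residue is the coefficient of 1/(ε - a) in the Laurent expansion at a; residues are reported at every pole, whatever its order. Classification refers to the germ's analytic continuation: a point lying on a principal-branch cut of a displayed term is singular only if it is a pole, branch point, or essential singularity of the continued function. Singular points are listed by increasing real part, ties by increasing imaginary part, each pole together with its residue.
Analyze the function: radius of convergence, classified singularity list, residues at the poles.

Denominator factor (ε + 5/4)^3: pole of order 3 at -5/4, modulus 5/4.
Denominator factor (ε**2 + 7*ε/5 - 5/6): discriminant 397/75, real irrational roots -7/10 + (1/30)*sqrt(1191) and -7/10 - (1/30)*sqrt(1191); poles of order 1, moduli -7/10 + (1/30)*sqrt(1191) and 7/10 + (1/30)*sqrt(1191).
The radius of convergence is the smallest modulus among the singular points: -7/10 + (1/30)*sqrt(1191).
The factor ε**2 + 7*ε/5 - 5/6 splits as (ε - a)(ε - a') with a = -7/10 - (1/30)*sqrt(1191), a' = -7/10 + (1/30)*sqrt(1191). At the order-1 pole a set g(ε) = (ε - a)*f(ε) = [-9/(ε + 5/4)**3] / (ε - a').
Simple pole: residue = g(a) at a = -7/10 - (1/30)*sqrt(1191), which is -27755136/2941225 - (292362048/1167666325)*sqrt(1191).
At the order-3 pole -5/4 set g(ε) = (ε - (-5/4))^3*f(ε) = -9/(ε**2 + 7*ε/5 - 5/6).
Order-3 pole: residue = g''(a)/2; g''(-5/4) = 111020544/2941225, so the residue is 55510272/2941225.
The factor ε**2 + 7*ε/5 - 5/6 splits as (ε - a)(ε - a') with a = -7/10 + (1/30)*sqrt(1191), a' = -7/10 - (1/30)*sqrt(1191). At the order-1 pole a set g(ε) = (ε - a)*f(ε) = [-9/(ε + 5/4)**3] / (ε - a').
Simple pole: residue = g(a) at a = -7/10 + (1/30)*sqrt(1191), which is -27755136/2941225 + (292362048/1167666325)*sqrt(1191).
List the singular points by increasing real part (a conjugate pair: the negative imaginary part first).

Radius of convergence at 0: -7/10 + (1/30)*sqrt(1191).
At -7/10 - (1/30)*sqrt(1191): a pole of order 1; residue -27755136/2941225 - (292362048/1167666325)*sqrt(1191).
At -5/4: a pole of order 3; residue 55510272/2941225.
At -7/10 + (1/30)*sqrt(1191): a pole of order 1; residue -27755136/2941225 + (292362048/1167666325)*sqrt(1191).


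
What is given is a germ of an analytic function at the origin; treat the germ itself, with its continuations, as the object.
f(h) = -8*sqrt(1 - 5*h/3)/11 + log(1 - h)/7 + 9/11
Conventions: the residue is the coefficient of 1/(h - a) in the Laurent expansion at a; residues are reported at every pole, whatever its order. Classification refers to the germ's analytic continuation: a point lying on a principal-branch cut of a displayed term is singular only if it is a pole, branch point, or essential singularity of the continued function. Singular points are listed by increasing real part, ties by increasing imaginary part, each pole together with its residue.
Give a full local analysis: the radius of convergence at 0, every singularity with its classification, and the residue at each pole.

Branch term (-8/11)*sqrt(1 - h/(3/5)): its argument vanishes at h = 3/5, a square-root branch point, modulus 3/5.
Branch term (1/7)*log(1 - h/(1)): its argument vanishes at h = 1, a logarithmic branch point, modulus 1.
The radius of convergence is the smallest modulus among the singular points: 3/5.
List the singular points by increasing real part (a conjugate pair: the negative imaginary part first).

Radius of convergence at 0: 3/5.
At 3/5: an algebraic (square-root) branch point.
At 1: a logarithmic branch point.


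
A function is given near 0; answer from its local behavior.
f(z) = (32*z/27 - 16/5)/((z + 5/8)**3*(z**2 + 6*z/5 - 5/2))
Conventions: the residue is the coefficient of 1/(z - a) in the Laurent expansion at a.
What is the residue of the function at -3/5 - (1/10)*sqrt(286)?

The residue is -5063942144/20683643625 - (2119282688/268887367125)*sqrt(286).

The factor z**2 + 6*z/5 - 5/2 splits as (z - a)(z - a') with a = -3/5 - (1/10)*sqrt(286), a' = -3/5 + (1/10)*sqrt(286). At the order-1 pole a set g(z) = (z - a)*f(z) = [(32*z/27 - 16/5)/(z + 5/8)**3] / (z - a').
Simple pole: residue = g(a) at a = -3/5 - (1/10)*sqrt(286), which is -5063942144/20683643625 - (2119282688/268887367125)*sqrt(286).


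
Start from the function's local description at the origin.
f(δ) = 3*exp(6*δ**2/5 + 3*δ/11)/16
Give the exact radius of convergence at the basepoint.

The radius of convergence is infinite.

The factor exp(6*δ**2/5 + 3*δ/11) is entire and contributes no finite singular point.
The polynomial part has no poles.
No finite singular points: the Taylor series at 0 converges everywhere.


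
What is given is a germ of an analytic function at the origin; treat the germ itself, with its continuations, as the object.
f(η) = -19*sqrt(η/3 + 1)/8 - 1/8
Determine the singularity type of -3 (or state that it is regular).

The point is an algebraic (square-root) branch point.

The term (-19/8)*sqrt(1 - η/(-3)) has argument 1 - -3/(-3) = 0 at -3: a square-root (algebraic, two-sheeted) branch point; the remaining terms are analytic or single-valued there.


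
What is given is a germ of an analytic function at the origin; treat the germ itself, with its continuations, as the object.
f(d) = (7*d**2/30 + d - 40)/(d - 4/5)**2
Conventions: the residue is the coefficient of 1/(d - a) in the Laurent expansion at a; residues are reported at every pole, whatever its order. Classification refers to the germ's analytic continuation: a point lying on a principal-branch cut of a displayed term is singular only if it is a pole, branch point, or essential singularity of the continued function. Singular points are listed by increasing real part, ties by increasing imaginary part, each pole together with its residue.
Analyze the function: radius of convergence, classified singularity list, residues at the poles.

Radius of convergence at 0: 4/5.
At 4/5: a pole of order 2; residue 103/75.

Denominator factor (d - 4/5)^2: pole of order 2 at 4/5, modulus 4/5.
The radius of convergence is the smallest modulus among the singular points: 4/5.
At the order-2 pole 4/5 set g(d) = (d - (4/5))^2*f(d) = 7*d**2/30 + d - 40.
Order-2 pole: residue = g'(a); g'(4/5) = 103/75, so the residue is 103/75.


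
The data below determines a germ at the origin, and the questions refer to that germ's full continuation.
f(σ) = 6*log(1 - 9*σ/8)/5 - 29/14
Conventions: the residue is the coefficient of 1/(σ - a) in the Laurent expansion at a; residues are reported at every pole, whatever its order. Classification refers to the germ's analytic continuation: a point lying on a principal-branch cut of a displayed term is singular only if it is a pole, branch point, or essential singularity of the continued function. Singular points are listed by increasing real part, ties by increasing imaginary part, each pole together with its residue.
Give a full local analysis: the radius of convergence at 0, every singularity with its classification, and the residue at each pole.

Branch term (6/5)*log(1 - σ/(8/9)): its argument vanishes at σ = 8/9, a logarithmic branch point, modulus 8/9.
The radius of convergence is the smallest modulus among the singular points: 8/9.

Radius of convergence at 0: 8/9.
At 8/9: a logarithmic branch point.


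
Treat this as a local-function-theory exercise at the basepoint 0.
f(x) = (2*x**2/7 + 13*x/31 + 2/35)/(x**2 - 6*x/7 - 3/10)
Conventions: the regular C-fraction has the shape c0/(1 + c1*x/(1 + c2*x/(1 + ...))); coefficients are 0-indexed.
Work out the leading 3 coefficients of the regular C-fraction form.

Taylor coefficients (expand at 0): a_0 = -4/21, a_1 = -3890/4557, a_2 = 81500/95697.
c0 = a_0 = -4/21. Peel one level at a time: if S = 1 + c*x/S' with S'(0) = 1, then c is the x-coefficient of S and S' = c*x/(S - 1).
S_1 = c0/f = 1 + (-1945/434)*x + (283175/11532)*x^2 + ...; c1 = -1945/434.
S_2 = c1*x/(S_1 - 1) = 1 + (396445/72354)*x + ...; c2 = 396445/72354.

The regular C-fraction coefficients are [-4/21, -1945/434, 396445/72354].


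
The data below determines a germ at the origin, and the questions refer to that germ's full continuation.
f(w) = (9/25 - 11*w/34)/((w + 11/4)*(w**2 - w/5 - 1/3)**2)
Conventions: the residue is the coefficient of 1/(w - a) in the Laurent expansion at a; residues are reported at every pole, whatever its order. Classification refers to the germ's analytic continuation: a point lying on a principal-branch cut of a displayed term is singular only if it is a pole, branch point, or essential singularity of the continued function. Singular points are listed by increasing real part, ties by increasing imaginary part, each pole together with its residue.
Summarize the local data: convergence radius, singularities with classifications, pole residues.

Denominator factor (w**2 - w/5 - 1/3)^2: discriminant 103/75, real irrational roots 1/10 + (1/30)*sqrt(309) and 1/10 - (1/30)*sqrt(309); poles of order 2, moduli 1/10 + (1/30)*sqrt(309) and -1/10 + (1/30)*sqrt(309).
Denominator factor (w + 11/4): pole of order 1 at -11/4, modulus 11/4.
The radius of convergence is the smallest modulus among the singular points: -1/10 + (1/30)*sqrt(309).
At the order-1 pole -11/4 set g(w) = (w - (-11/4))*f(w) = (9/25 - 11*w/34)/(w**2 - w/5 - 1/3)**2.
Simple pole: residue = g(a) at a = -11/4, which is 1223712/59256713.
The factor w**2 - w/5 - 1/3 splits as (w - a)(w - a') with a = 1/10 - (1/30)*sqrt(309), a' = 1/10 + (1/30)*sqrt(309). At the order-2 pole a set g(w) = (w - a)^2*f(w) = [(9/25 - 11*w/34)/(w + 11/4)] / (w - a')^2.
Order-2 pole: residue = g'(a); g'(1/10 - (1/30)*sqrt(309)) = -611856/59256713 + (4173274482/628654468217)*sqrt(309), so the residue is -611856/59256713 + (4173274482/628654468217)*sqrt(309).
The factor w**2 - w/5 - 1/3 splits as (w - a)(w - a') with a = 1/10 + (1/30)*sqrt(309), a' = 1/10 - (1/30)*sqrt(309). At the order-2 pole a set g(w) = (w - a)^2*f(w) = [(9/25 - 11*w/34)/(w + 11/4)] / (w - a')^2.
Order-2 pole: residue = g'(a); g'(1/10 + (1/30)*sqrt(309)) = -611856/59256713 - (4173274482/628654468217)*sqrt(309), so the residue is -611856/59256713 - (4173274482/628654468217)*sqrt(309).
List the singular points by increasing real part (a conjugate pair: the negative imaginary part first).

Radius of convergence at 0: -1/10 + (1/30)*sqrt(309).
At -11/4: a pole of order 1; residue 1223712/59256713.
At 1/10 - (1/30)*sqrt(309): a pole of order 2; residue -611856/59256713 + (4173274482/628654468217)*sqrt(309).
At 1/10 + (1/30)*sqrt(309): a pole of order 2; residue -611856/59256713 - (4173274482/628654468217)*sqrt(309).


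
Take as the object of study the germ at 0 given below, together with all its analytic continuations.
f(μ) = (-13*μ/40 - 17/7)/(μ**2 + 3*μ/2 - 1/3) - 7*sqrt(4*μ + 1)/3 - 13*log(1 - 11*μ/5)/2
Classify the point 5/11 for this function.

The point is a logarithmic branch point.

The term (-13/2)*log(1 - μ/(5/11)) has argument 1 - 5/11/(5/11) = 0 at 5/11: a logarithmic (infinitely-sheeted) branch point; the remaining terms are analytic or single-valued there.


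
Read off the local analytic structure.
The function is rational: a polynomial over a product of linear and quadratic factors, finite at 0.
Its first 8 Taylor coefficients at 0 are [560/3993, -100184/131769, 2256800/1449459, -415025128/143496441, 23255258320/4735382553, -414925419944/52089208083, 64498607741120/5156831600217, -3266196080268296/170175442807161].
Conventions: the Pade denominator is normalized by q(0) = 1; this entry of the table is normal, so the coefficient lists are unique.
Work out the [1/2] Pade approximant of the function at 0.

The Pade approximant has numerator coefficients [560/3993, -173013848/378673493]; denominator coefficients [1, 20311210/9388599, 194034199/309823767].

Taylor coefficients needed (read off): a_0 = 560/3993, a_1 = -100184/131769, a_2 = 2256800/1449459, a_3 = -415025128/143496441.
Write the denominator as Q(j) = 1 + q1*j + q2*j^2. Requiring Q*f - P = O(j^4) with deg P <= 1 kills the coefficients of j^2..j^3 in Q*f:
  j^2: a_2 + q1*a_1 + q2*a_0 = 0, i.e. 2256800/1449459 + (-100184/131769)*q1 + (560/3993)*q2 = 0.
  j^3: a_3 + q1*a_2 + q2*a_1 = 0, i.e. -415025128/143496441 + (2256800/1449459)*q1 + (-100184/131769)*q2 = 0.
Solving this linear system: q1 = 20311210/9388599, q2 = 194034199/309823767.
The numerator is Q*f truncated at degree 1: P0 = a_0 = 560/3993; P1 = a_1 + q1*a_0 = -173013848/378673493.


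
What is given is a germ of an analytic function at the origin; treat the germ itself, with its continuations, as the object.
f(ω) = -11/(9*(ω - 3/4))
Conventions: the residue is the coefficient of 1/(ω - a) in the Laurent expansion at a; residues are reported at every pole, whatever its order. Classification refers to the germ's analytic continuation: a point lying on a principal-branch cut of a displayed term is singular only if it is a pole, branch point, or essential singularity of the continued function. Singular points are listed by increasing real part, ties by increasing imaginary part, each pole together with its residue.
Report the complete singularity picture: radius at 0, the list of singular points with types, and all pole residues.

Radius of convergence at 0: 3/4.
At 3/4: a pole of order 1; residue -11/9.

Denominator factor (ω - 3/4): pole of order 1 at 3/4, modulus 3/4.
The radius of convergence is the smallest modulus among the singular points: 3/4.
At the order-1 pole 3/4 set g(ω) = (ω - (3/4))*f(ω) = -11/9.
Simple pole: residue = g(a) at a = 3/4, which is -11/9.


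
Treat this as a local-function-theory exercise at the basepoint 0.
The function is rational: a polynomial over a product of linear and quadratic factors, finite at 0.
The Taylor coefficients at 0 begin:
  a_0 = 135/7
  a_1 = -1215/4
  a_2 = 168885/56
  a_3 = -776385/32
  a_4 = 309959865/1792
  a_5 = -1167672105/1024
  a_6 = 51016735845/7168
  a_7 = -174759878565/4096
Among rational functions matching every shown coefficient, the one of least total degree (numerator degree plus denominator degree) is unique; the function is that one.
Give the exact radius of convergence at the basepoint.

No rational of total degree below 6 reproduces all 8 coefficients; solving the [0/6] Pade equations on them gives f(z) = 5/(7*(z**2 + 7*z/4 + 1/3)**3), whose expansion matches every shown term.
Denominator factor (z**2 + 7*z/4 + 1/3)^3: discriminant 83/48, real irrational roots -7/8 + (1/24)*sqrt(249) and -7/8 - (1/24)*sqrt(249); poles of order 3, moduli 7/8 - (1/24)*sqrt(249) and 7/8 + (1/24)*sqrt(249).
The radius of convergence is the smallest modulus among the singular points: 7/8 - (1/24)*sqrt(249).

The radius of convergence is 7/8 - (1/24)*sqrt(249).


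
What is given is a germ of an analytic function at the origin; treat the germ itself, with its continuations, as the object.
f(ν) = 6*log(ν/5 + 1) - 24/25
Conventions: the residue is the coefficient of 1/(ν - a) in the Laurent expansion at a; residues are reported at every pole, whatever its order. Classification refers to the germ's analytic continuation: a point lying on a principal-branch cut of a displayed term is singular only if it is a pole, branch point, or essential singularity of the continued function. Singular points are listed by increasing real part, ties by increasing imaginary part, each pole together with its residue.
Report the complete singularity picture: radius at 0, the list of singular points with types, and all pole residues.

Branch term (6)*log(1 - ν/(-5)): its argument vanishes at ν = -5, a logarithmic branch point, modulus 5.
The radius of convergence is the smallest modulus among the singular points: 5.

Radius of convergence at 0: 5.
At -5: a logarithmic branch point.


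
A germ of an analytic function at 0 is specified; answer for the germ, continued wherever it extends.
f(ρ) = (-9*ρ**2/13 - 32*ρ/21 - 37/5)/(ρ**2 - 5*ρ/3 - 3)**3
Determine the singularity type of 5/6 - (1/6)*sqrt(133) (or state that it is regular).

The point is a pole of order 3.

The denominator factor ρ**2 - 5*ρ/3 - 3 vanishes at 5/6 - (1/6)*sqrt(133) and appears to the power 3; the numerator there equals -95891/8190 + (731/1638)*sqrt(133), nonzero, and no other factor vanishes.
Hence a pole whose order is the multiplicity, 3.


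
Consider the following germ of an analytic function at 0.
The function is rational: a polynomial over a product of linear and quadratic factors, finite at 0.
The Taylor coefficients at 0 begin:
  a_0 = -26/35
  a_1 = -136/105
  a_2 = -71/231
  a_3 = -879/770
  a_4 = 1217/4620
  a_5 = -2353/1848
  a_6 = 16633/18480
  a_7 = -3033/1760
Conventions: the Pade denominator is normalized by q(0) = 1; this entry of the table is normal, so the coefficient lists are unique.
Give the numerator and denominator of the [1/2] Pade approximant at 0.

The Pade approximant has numerator coefficients [-26/35, -402287/263649]; denominator coefficients [1, 54563/175766, -1846451/1933426].

Taylor coefficients needed (read off): a_0 = -26/35, a_1 = -136/105, a_2 = -71/231, a_3 = -879/770.
Write the denominator as Q(x) = 1 + q1*x + q2*x^2. Requiring Q*f - P = O(x^4) with deg P <= 1 kills the coefficients of x^2..x^3 in Q*f:
  x^2: a_2 + q1*a_1 + q2*a_0 = 0, i.e. -71/231 + (-136/105)*q1 + (-26/35)*q2 = 0.
  x^3: a_3 + q1*a_2 + q2*a_1 = 0, i.e. -879/770 + (-71/231)*q1 + (-136/105)*q2 = 0.
Solving this linear system: q1 = 54563/175766, q2 = -1846451/1933426.
The numerator is Q*f truncated at degree 1: P0 = a_0 = -26/35; P1 = a_1 + q1*a_0 = -402287/263649.


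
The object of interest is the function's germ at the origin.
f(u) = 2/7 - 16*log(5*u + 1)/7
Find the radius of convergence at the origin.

Branch term (-16/7)*log(1 - u/(-1/5)): its argument vanishes at u = -1/5, a logarithmic branch point, modulus 1/5.
The radius of convergence is the smallest modulus among the singular points: 1/5.

The radius of convergence is 1/5.


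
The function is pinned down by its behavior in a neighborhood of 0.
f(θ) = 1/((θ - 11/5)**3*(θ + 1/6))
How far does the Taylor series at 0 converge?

Denominator factor (θ - 11/5)^3: pole of order 3 at 11/5, modulus 11/5.
Denominator factor (θ + 1/6): pole of order 1 at -1/6, modulus 1/6.
The radius of convergence is the smallest modulus among the singular points: 1/6.

The radius of convergence is 1/6.


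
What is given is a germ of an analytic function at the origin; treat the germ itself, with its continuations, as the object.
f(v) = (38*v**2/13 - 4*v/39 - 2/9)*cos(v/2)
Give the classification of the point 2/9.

There is no denominator, hence no pole anywhere.
The factor cos(v/2) is entire.
So the germ continues analytically to 2/9.

The point is a regular point.


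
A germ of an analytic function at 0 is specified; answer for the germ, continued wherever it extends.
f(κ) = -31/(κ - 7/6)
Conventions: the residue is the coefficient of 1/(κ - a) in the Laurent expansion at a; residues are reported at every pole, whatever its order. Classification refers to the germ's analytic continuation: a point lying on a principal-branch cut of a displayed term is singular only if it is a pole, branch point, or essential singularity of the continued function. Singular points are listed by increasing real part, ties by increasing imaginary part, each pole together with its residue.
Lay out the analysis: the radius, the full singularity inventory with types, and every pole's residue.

Radius of convergence at 0: 7/6.
At 7/6: a pole of order 1; residue -31.

Denominator factor (κ - 7/6): pole of order 1 at 7/6, modulus 7/6.
The radius of convergence is the smallest modulus among the singular points: 7/6.
At the order-1 pole 7/6 set g(κ) = (κ - (7/6))*f(κ) = -31.
Simple pole: residue = g(a) at a = 7/6, which is -31.


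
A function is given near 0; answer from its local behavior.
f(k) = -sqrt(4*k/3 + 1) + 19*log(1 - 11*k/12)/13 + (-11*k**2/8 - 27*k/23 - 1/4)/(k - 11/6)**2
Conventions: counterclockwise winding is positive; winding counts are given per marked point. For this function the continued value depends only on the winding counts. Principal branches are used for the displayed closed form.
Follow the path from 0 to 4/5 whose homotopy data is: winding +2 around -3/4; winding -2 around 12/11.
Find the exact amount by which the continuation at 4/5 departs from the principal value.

Continued minus principal equals -(76/13)*pi*i.

The rational part is single-valued and drops out of the difference; each branch term changes only by its own monodromy.
(-1)*sqrt(1 - k/(-3/4)): winding +2 is even, the square root returns to the same sheet, contribution 0.
(19/13)*log(1 - k/(12/11)): each positive loop around 12/11 adds 2*pi*i to the log, so winding -2 contributes (19/13)*(-2)*2*pi*i = -(76/13)*pi*i.
Summing the contributions at k = 4/5 gives -(76/13)*pi*i.


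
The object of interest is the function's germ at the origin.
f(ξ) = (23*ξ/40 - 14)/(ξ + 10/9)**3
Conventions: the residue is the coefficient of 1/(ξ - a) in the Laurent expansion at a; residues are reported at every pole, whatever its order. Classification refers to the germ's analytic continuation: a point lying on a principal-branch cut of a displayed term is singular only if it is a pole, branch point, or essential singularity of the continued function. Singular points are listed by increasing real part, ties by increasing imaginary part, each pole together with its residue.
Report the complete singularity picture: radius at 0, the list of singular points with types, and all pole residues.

Denominator factor (ξ + 10/9)^3: pole of order 3 at -10/9, modulus 10/9.
The radius of convergence is the smallest modulus among the singular points: 10/9.
At the order-3 pole -10/9 set g(ξ) = (ξ - (-10/9))^3*f(ξ) = 23*ξ/40 - 14.
Order-3 pole: residue = g''(a)/2; g''(-10/9) = 0, so the residue is 0.

Radius of convergence at 0: 10/9.
At -10/9: a pole of order 3; residue 0.


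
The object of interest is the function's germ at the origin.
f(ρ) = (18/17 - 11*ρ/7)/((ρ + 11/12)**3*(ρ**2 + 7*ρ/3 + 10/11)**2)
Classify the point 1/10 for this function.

The point is a regular point.

Denominator factors: ρ + 11/12 = 61/60 at ρ = 1/10; ρ**2 + 7*ρ/3 + 10/11 = 3803/3300 at ρ = 1/10 — none vanishes.
So the germ continues analytically to 1/10.


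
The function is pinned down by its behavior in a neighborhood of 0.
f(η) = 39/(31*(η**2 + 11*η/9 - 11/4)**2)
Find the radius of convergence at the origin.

The radius of convergence is -11/18 + (1/9)*sqrt(253).

Denominator factor (η**2 + 11*η/9 - 11/4)^2: discriminant 1012/81, real irrational roots -11/18 + (1/9)*sqrt(253) and -11/18 - (1/9)*sqrt(253); poles of order 2, moduli -11/18 + (1/9)*sqrt(253) and 11/18 + (1/9)*sqrt(253).
The radius of convergence is the smallest modulus among the singular points: -11/18 + (1/9)*sqrt(253).


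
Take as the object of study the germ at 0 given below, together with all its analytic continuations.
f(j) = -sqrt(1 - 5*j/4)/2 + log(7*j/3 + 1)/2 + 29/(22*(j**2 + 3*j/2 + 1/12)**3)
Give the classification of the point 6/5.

The point is a regular point.

Denominator factors: j**2 + 3*j/2 + 1/12 = 997/300 at j = 6/5 — none vanishes.
Branch term log(1 - j/(-3/7)): argument at 6/5 is 19/5, nonzero, so 6/5 is not its branch point (a point on a principal cut is still regular for the continued germ).
Branch term sqrt(1 - j/(4/5)): argument at 6/5 is -1/2, nonzero, so 6/5 is not its branch point (a point on a principal cut is still regular for the continued germ).
So the germ continues analytically to 6/5.


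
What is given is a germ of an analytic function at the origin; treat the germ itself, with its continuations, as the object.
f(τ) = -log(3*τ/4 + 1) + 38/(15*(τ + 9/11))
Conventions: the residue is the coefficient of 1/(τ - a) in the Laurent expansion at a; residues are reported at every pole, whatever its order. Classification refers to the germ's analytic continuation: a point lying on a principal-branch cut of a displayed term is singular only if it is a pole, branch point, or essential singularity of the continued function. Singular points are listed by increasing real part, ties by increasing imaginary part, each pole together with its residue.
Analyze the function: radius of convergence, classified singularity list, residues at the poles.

Radius of convergence at 0: 9/11.
At -4/3: a logarithmic branch point.
At -9/11: a pole of order 1; residue 38/15.

Denominator factor (τ + 9/11): pole of order 1 at -9/11, modulus 9/11.
Branch term (-1)*log(1 - τ/(-4/3)): its argument vanishes at τ = -4/3, a logarithmic branch point, modulus 4/3.
The radius of convergence is the smallest modulus among the singular points: 9/11.
The branch term is analytic at -9/11 and contributes nothing to the residue; only the rational part matters.
At the order-1 pole -9/11 set g(τ) = (τ - (-9/11))*(rational part) = 38/15.
Simple pole: residue = g(a) at a = -9/11, which is 38/15.
List the singular points by increasing real part (a conjugate pair: the negative imaginary part first).


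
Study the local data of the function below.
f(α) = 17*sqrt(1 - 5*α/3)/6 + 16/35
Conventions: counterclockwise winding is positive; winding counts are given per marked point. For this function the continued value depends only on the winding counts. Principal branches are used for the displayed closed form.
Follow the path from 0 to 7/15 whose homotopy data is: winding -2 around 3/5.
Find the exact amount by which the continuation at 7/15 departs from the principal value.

The rational part is single-valued and drops out of the difference; each branch term changes only by its own monodromy.
(17/6)*sqrt(1 - α/(3/5)): winding -2 is even, the square root returns to the same sheet, contribution 0.
Summing the contributions at α = 7/15 gives 0.

Continued minus principal equals 0.


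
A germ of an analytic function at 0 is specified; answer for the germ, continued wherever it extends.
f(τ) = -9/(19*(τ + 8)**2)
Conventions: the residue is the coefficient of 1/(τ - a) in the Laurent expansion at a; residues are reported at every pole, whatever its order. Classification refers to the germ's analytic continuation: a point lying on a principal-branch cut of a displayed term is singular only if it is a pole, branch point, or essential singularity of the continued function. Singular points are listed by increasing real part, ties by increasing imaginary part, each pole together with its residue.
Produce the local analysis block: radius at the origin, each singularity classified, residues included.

Radius of convergence at 0: 8.
At -8: a pole of order 2; residue 0.

Denominator factor (τ + 8)^2: pole of order 2 at -8, modulus 8.
The radius of convergence is the smallest modulus among the singular points: 8.
At the order-2 pole -8 set g(τ) = (τ - (-8))^2*f(τ) = -9/19.
Order-2 pole: residue = g'(a); g'(-8) = 0, so the residue is 0.


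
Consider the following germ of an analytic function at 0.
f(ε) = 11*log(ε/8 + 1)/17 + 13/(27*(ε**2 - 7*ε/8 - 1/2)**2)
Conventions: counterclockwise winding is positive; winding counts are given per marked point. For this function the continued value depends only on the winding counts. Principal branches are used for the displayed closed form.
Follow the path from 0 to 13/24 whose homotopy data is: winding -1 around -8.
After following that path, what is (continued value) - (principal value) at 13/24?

The rational part is single-valued and drops out of the difference; each branch term changes only by its own monodromy.
(11/17)*log(1 - ε/(-8)): each positive loop around -8 adds 2*pi*i to the log, so winding -1 contributes (11/17)*(-1)*2*pi*i = -(22/17)*pi*i.
Summing the contributions at ε = 13/24 gives -(22/17)*pi*i.

Continued minus principal equals -(22/17)*pi*i.


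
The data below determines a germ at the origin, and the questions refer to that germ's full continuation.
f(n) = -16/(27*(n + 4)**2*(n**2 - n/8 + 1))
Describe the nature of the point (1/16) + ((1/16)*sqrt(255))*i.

The denominator factor n**2 - n/8 + 1 vanishes at (1/16) + ((1/16)*sqrt(255))*i and appears to the power 1; the numerator there equals -16/27, nonzero, and no other factor vanishes.
Hence a pole whose order is the multiplicity, 1.

The point is a pole of order 1.
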